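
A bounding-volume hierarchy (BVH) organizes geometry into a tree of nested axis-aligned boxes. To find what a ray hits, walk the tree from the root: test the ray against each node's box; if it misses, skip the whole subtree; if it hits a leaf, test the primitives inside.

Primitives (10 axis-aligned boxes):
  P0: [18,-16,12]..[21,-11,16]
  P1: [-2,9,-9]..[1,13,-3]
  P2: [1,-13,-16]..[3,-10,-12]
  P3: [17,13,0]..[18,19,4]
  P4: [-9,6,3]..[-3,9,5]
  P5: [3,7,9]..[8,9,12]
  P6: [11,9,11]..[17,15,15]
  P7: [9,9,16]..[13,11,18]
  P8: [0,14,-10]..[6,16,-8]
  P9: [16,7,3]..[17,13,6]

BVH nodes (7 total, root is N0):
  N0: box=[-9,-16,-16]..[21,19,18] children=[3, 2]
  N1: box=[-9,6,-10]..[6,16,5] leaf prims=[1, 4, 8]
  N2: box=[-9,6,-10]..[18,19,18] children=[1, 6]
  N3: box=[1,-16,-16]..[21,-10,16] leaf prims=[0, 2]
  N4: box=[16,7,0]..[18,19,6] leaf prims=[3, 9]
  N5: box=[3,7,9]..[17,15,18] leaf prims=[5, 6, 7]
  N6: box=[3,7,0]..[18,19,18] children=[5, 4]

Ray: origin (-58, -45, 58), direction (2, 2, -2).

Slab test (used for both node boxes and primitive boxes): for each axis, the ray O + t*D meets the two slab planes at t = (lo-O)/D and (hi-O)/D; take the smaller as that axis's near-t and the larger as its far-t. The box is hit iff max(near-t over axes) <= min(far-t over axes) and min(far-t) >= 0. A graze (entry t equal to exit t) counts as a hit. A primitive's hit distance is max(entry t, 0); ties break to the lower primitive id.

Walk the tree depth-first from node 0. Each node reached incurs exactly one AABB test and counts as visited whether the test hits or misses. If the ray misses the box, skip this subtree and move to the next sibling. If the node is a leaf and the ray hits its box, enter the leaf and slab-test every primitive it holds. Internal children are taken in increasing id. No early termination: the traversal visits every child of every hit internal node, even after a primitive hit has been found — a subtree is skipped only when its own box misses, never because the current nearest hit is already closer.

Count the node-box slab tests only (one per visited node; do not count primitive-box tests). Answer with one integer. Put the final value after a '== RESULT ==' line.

Traverse from the root:
N0 x:[49/2,79/2] y:[29/2,32] z:[20,37] -> hit [49/2,32], descend [2, 3]
  N2 x:[49/2,38] y:[51/2,32] z:[20,34] -> hit [51/2,32], descend [1, 6]
    N1 x:[49/2,32] y:[51/2,61/2] z:[53/2,34] -> hit [53/2,61/2] leaf, test {P1(miss), P4@t=53/2, P8(miss)}
    N6 x:[61/2,38] y:[26,32] z:[20,29] -> miss, prune
  N3 x:[59/2,79/2] y:[29/2,35/2] z:[21,37] -> miss, prune

order=[0, 2, 1, 6, 3]  |boxes|=5  |leaves|=1  hit=P4

== RESULT ==
5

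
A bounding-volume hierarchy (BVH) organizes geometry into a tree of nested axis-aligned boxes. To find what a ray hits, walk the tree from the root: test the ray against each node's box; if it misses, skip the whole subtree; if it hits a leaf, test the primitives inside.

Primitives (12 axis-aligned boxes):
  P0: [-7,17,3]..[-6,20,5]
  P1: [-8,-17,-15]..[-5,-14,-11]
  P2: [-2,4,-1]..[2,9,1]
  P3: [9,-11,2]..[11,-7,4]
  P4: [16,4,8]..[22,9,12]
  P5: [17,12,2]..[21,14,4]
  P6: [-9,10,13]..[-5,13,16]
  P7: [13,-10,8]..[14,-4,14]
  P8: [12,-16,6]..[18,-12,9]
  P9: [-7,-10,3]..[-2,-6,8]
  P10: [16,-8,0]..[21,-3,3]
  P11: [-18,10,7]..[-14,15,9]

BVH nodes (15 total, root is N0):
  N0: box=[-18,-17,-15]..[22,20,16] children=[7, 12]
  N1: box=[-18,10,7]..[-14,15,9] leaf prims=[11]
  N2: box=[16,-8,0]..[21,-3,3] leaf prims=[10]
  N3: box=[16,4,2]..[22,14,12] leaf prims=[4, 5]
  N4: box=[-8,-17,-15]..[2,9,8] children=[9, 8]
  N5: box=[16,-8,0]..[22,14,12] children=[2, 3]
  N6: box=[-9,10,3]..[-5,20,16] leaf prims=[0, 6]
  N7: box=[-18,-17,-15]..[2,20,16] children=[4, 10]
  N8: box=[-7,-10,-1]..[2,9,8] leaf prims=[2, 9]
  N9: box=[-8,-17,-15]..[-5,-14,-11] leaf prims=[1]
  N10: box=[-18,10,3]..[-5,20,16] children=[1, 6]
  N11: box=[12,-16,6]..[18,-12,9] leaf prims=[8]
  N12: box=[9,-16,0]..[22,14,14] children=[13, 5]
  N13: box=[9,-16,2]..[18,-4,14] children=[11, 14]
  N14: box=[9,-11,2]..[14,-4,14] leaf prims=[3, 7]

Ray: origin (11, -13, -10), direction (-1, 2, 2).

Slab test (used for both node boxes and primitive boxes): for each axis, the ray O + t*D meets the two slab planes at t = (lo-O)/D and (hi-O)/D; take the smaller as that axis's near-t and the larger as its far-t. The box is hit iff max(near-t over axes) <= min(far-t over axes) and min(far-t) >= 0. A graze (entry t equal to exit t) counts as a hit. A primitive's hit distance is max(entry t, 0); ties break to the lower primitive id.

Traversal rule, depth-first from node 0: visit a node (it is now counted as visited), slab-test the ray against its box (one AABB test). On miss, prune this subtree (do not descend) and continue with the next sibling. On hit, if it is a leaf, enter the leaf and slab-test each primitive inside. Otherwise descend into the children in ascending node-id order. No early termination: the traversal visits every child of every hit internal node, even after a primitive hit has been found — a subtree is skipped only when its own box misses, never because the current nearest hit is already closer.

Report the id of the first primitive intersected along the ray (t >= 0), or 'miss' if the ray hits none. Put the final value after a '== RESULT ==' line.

Walk:
N0 x:[-11,29] y:[-2,33/2] z:[-5/2,13] -> hit [-2,13], descend [7, 12]
  N7 x:[9,29] y:[-2,33/2] z:[-5/2,13] -> hit [9,13], descend [4, 10]
    N4 x:[9,19] y:[-2,11] z:[-5/2,9] -> hit [9,9], descend [8, 9]
      N8 x:[9,18] y:[3/2,11] z:[9/2,9] -> hit [9,9] leaf, test {P2(miss), P9(miss)}
      N9 x:[16,19] y:[-2,-1/2] z:[-5/2,-1/2] -> miss, prune
    N10 x:[16,29] y:[23/2,33/2] z:[13/2,13] -> miss, prune
  N12 x:[-11,2] y:[-3/2,27/2] z:[5,12] -> miss, prune

7 AABB tests over nodes [0, 7, 4, 8, 9, 10, 12]; 1 leaf entered; closest miss.

== RESULT ==
miss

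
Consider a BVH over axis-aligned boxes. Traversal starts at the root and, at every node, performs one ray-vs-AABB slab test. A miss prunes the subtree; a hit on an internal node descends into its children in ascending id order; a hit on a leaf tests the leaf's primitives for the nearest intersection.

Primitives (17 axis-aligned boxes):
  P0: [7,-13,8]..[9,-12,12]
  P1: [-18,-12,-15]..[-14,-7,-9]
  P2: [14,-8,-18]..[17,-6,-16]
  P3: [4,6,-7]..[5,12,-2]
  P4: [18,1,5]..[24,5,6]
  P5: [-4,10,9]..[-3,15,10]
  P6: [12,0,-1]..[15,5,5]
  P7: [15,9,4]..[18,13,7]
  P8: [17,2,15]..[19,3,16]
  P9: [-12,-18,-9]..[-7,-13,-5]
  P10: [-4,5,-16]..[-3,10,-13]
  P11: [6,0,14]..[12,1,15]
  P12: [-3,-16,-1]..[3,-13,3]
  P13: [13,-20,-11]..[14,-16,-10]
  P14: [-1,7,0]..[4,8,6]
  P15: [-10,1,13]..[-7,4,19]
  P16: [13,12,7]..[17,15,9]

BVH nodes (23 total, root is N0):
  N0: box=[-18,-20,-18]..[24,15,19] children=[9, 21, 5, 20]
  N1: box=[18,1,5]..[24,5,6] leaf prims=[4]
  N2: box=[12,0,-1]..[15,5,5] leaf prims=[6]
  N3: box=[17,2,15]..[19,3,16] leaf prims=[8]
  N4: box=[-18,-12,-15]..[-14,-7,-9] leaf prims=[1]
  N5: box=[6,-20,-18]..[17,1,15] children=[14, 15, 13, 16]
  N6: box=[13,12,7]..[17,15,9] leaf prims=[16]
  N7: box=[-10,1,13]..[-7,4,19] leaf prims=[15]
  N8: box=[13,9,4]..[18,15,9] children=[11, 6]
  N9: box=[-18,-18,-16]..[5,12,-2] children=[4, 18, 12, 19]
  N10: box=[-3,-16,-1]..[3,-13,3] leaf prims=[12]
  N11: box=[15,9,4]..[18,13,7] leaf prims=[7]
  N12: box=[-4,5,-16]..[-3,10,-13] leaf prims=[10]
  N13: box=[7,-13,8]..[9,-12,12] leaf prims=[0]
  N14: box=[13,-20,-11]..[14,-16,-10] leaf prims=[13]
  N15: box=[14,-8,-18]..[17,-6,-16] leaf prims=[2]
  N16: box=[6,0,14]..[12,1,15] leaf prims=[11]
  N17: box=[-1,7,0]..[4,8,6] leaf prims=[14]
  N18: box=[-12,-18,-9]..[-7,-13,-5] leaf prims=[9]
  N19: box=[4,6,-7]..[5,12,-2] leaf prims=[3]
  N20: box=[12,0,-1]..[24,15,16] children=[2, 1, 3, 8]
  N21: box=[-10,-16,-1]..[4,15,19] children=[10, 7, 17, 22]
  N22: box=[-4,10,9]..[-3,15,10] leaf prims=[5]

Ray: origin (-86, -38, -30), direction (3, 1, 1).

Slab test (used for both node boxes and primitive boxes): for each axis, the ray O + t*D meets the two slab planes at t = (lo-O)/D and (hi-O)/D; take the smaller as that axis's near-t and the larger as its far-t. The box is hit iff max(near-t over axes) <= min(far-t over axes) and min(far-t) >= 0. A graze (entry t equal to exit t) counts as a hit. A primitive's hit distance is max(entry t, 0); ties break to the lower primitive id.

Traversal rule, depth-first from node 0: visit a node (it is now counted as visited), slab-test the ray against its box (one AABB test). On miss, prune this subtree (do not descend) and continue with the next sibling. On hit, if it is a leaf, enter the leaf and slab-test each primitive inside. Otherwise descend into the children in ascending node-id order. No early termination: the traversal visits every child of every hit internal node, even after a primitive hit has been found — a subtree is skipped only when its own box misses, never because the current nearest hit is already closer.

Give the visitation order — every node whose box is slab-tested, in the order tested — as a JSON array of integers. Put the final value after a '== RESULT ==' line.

Traverse from the root:
N0 x:[68/3,110/3] y:[18,53] z:[12,49] -> hit [68/3,110/3], descend [5, 9, 20, 21]
  N5 x:[92/3,103/3] y:[18,39] z:[12,45] -> hit [92/3,103/3], descend [13, 14, 15, 16]
    N13 x:[31,95/3] y:[25,26] z:[38,42] -> miss, prune
    N14 x:[33,100/3] y:[18,22] z:[19,20] -> miss, prune
    N15 x:[100/3,103/3] y:[30,32] z:[12,14] -> miss, prune
    N16 x:[92/3,98/3] y:[38,39] z:[44,45] -> miss, prune
  N9 x:[68/3,91/3] y:[20,50] z:[14,28] -> hit [68/3,28], descend [4, 12, 18, 19]
    N4 x:[68/3,24] y:[26,31] z:[15,21] -> miss, prune
    N12 x:[82/3,83/3] y:[43,48] z:[14,17] -> miss, prune
    N18 x:[74/3,79/3] y:[20,25] z:[21,25] -> hit [74/3,25] leaf, test {P9@t=74/3}
    N19 x:[30,91/3] y:[44,50] z:[23,28] -> miss, prune
  N20 x:[98/3,110/3] y:[38,53] z:[29,46] -> miss, prune
  N21 x:[76/3,30] y:[22,53] z:[29,49] -> hit [29,30], descend [7, 10, 17, 22]
    N7 x:[76/3,79/3] y:[39,42] z:[43,49] -> miss, prune
    N10 x:[83/3,89/3] y:[22,25] z:[29,33] -> miss, prune
    N17 x:[85/3,30] y:[45,46] z:[30,36] -> miss, prune
    N22 x:[82/3,83/3] y:[48,53] z:[39,40] -> miss, prune

Visited [0, 5, 13, 14, 15, 16, 9, 4, 12, 18, 19, 20, 21, 7, 10, 17, 22]. Tests: 17 box, 1 leaf. Nearest: P9.

== RESULT ==
[0, 5, 13, 14, 15, 16, 9, 4, 12, 18, 19, 20, 21, 7, 10, 17, 22]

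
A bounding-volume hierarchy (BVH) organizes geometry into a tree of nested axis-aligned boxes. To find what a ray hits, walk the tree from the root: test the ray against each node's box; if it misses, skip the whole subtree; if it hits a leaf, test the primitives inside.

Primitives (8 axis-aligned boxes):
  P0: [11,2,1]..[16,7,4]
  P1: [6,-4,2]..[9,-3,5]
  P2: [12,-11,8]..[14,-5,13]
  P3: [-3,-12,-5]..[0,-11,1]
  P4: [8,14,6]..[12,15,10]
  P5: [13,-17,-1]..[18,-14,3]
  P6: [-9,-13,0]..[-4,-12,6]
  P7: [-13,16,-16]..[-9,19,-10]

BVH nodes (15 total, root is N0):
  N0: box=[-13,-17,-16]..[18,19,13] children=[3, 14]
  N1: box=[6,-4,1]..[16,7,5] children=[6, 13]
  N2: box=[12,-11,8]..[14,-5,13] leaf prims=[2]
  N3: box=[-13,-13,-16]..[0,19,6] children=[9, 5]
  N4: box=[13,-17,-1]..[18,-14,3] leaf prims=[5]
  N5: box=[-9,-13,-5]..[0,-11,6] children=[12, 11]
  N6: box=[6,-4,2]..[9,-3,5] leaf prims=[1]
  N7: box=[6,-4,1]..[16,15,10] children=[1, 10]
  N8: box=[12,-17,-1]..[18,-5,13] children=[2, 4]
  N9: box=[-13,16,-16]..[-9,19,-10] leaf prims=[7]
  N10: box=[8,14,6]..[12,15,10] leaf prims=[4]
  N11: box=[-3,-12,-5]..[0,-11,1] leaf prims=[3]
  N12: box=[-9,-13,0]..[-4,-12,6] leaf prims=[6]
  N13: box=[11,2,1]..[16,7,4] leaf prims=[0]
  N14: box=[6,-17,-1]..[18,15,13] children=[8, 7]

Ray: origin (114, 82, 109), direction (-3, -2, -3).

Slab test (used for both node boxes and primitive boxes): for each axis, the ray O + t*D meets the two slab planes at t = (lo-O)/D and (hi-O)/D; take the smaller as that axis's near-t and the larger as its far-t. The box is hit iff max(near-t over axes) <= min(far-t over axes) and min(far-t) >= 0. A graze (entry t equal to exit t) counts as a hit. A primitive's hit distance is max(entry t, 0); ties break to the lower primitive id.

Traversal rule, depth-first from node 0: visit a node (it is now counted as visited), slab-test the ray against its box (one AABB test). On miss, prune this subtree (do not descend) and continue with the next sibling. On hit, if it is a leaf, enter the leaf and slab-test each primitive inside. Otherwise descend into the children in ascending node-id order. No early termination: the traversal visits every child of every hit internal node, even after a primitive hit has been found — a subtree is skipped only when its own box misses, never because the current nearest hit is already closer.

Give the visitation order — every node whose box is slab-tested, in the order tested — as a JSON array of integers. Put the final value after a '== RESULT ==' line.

Trace the traversal:
N0 x:[32,127/3] y:[63/2,99/2] z:[32,125/3] -> hit [32,125/3], descend [3, 14]
  N3 x:[38,127/3] y:[63/2,95/2] z:[103/3,125/3] -> hit [38,125/3], descend [5, 9]
    N5 x:[38,41] y:[93/2,95/2] z:[103/3,38] -> miss, prune
    N9 x:[41,127/3] y:[63/2,33] z:[119/3,125/3] -> miss, prune
  N14 x:[32,36] y:[67/2,99/2] z:[32,110/3] -> hit [67/2,36], descend [7, 8]
    N7 x:[98/3,36] y:[67/2,43] z:[33,36] -> hit [67/2,36], descend [1, 10]
      N1 x:[98/3,36] y:[75/2,43] z:[104/3,36] -> miss, prune
      N10 x:[34,106/3] y:[67/2,34] z:[33,103/3] -> hit [34,34] leaf, test {P4@t=34}
    N8 x:[32,34] y:[87/2,99/2] z:[32,110/3] -> miss, prune

Visited [0, 3, 5, 9, 14, 7, 1, 10, 8]. Tests: 9 box, 1 leaf. Nearest: P4.

== RESULT ==
[0, 3, 5, 9, 14, 7, 1, 10, 8]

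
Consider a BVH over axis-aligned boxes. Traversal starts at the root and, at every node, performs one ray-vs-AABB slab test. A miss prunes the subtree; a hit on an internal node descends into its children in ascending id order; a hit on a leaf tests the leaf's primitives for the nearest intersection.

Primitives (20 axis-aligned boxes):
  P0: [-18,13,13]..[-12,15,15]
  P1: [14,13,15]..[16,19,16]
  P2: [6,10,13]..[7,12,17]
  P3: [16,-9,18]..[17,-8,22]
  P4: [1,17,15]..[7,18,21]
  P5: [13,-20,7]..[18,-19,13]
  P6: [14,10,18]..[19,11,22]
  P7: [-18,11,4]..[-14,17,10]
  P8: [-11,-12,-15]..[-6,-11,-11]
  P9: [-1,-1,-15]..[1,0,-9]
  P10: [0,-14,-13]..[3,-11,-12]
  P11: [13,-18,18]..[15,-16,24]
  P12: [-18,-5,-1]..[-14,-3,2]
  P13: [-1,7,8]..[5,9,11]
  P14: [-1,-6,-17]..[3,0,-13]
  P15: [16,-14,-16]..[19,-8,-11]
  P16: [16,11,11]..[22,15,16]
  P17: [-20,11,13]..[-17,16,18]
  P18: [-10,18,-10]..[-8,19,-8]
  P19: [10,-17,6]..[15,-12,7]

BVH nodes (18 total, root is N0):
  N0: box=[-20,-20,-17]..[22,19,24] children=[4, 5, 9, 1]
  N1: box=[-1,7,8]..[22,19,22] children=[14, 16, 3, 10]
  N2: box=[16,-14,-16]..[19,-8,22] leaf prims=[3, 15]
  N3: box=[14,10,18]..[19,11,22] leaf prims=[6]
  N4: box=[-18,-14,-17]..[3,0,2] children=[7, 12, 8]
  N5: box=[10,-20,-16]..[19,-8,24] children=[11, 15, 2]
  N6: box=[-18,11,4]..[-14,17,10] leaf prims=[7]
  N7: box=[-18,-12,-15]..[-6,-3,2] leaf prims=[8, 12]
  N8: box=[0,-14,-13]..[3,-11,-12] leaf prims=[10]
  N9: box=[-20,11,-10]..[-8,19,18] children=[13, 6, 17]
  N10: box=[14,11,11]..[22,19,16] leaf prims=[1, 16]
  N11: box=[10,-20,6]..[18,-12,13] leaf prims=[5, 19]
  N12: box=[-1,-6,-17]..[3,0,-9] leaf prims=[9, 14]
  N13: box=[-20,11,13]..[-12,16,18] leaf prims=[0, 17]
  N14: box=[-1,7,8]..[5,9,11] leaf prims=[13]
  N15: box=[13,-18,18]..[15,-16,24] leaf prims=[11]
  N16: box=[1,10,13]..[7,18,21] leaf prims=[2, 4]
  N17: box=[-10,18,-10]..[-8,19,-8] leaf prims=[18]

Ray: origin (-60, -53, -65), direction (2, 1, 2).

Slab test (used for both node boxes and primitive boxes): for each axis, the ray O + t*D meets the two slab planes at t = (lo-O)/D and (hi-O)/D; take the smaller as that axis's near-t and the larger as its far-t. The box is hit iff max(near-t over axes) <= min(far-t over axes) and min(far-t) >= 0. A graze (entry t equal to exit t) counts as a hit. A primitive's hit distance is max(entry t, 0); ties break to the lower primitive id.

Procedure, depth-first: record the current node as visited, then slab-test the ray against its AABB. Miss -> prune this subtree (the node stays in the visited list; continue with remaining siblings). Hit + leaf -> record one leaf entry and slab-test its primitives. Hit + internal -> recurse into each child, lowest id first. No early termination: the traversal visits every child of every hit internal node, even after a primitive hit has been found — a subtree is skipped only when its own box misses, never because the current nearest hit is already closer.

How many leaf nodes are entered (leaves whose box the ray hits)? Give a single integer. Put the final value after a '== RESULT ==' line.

Traverse from the root:
N0 x:[20,41] y:[33,72] z:[24,89/2] -> hit [33,41], descend [1, 4, 5, 9]
  N1 x:[59/2,41] y:[60,72] z:[73/2,87/2] -> miss, prune
  N4 x:[21,63/2] y:[39,53] z:[24,67/2] -> miss, prune
  N5 x:[35,79/2] y:[33,45] z:[49/2,89/2] -> hit [35,79/2], descend [2, 11, 15]
    N2 x:[38,79/2] y:[39,45] z:[49/2,87/2] -> hit [39,79/2] leaf, test {P3(miss), P15(miss)}
    N11 x:[35,39] y:[33,41] z:[71/2,39] -> hit [71/2,39] leaf, test {P5(miss), P19@t=36}
    N15 x:[73/2,75/2] y:[35,37] z:[83/2,89/2] -> miss, prune
  N9 x:[20,26] y:[64,72] z:[55/2,83/2] -> miss, prune

order=[0, 1, 4, 5, 2, 11, 15, 9]  |boxes|=8  |leaves|=2  hit=P19

== RESULT ==
2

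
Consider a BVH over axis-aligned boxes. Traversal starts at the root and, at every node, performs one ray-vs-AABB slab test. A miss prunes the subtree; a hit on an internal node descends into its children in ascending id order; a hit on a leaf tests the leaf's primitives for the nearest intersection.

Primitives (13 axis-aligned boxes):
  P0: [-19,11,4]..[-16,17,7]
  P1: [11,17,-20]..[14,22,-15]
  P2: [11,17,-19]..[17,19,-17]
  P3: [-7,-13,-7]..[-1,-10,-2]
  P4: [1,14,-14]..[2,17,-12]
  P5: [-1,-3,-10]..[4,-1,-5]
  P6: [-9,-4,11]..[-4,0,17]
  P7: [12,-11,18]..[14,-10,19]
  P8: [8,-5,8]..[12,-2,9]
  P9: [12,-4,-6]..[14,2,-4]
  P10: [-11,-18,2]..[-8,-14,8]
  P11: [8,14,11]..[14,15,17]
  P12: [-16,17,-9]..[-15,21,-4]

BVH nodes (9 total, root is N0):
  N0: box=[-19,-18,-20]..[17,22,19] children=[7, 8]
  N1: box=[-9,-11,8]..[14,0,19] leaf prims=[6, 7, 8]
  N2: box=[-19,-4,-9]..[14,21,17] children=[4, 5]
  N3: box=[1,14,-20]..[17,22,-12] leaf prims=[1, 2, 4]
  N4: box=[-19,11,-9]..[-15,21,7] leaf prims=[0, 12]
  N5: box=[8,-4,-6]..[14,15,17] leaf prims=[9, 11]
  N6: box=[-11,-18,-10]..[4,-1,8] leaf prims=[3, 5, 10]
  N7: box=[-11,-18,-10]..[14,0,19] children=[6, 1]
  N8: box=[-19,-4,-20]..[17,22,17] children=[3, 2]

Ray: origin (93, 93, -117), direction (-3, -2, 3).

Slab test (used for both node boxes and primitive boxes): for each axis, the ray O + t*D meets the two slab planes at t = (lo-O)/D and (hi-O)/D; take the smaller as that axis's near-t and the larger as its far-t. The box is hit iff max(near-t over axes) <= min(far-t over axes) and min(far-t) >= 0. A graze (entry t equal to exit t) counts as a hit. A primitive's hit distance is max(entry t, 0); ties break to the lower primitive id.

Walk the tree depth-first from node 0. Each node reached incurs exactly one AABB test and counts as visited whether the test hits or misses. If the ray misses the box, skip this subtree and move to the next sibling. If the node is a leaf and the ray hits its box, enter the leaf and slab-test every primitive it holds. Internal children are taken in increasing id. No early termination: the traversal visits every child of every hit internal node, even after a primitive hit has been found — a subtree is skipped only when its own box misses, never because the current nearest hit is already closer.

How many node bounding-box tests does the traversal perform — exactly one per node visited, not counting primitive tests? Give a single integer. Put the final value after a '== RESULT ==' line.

Trace the traversal:
N0 x:[76/3,112/3] y:[71/2,111/2] z:[97/3,136/3] -> hit [71/2,112/3], descend [7, 8]
  N7 x:[79/3,104/3] y:[93/2,111/2] z:[107/3,136/3] -> miss, prune
  N8 x:[76/3,112/3] y:[71/2,97/2] z:[97/3,134/3] -> hit [71/2,112/3], descend [2, 3]
    N2 x:[79/3,112/3] y:[36,97/2] z:[36,134/3] -> hit [36,112/3], descend [4, 5]
      N4 x:[36,112/3] y:[36,41] z:[36,124/3] -> hit [36,112/3] leaf, test {P0(miss), P12@t=36}
      N5 x:[79/3,85/3] y:[39,97/2] z:[37,134/3] -> miss, prune
    N3 x:[76/3,92/3] y:[71/2,79/2] z:[97/3,35] -> miss, prune

7 AABB tests over nodes [0, 7, 8, 2, 4, 5, 3]; 1 leaf entered; closest P12.

== RESULT ==
7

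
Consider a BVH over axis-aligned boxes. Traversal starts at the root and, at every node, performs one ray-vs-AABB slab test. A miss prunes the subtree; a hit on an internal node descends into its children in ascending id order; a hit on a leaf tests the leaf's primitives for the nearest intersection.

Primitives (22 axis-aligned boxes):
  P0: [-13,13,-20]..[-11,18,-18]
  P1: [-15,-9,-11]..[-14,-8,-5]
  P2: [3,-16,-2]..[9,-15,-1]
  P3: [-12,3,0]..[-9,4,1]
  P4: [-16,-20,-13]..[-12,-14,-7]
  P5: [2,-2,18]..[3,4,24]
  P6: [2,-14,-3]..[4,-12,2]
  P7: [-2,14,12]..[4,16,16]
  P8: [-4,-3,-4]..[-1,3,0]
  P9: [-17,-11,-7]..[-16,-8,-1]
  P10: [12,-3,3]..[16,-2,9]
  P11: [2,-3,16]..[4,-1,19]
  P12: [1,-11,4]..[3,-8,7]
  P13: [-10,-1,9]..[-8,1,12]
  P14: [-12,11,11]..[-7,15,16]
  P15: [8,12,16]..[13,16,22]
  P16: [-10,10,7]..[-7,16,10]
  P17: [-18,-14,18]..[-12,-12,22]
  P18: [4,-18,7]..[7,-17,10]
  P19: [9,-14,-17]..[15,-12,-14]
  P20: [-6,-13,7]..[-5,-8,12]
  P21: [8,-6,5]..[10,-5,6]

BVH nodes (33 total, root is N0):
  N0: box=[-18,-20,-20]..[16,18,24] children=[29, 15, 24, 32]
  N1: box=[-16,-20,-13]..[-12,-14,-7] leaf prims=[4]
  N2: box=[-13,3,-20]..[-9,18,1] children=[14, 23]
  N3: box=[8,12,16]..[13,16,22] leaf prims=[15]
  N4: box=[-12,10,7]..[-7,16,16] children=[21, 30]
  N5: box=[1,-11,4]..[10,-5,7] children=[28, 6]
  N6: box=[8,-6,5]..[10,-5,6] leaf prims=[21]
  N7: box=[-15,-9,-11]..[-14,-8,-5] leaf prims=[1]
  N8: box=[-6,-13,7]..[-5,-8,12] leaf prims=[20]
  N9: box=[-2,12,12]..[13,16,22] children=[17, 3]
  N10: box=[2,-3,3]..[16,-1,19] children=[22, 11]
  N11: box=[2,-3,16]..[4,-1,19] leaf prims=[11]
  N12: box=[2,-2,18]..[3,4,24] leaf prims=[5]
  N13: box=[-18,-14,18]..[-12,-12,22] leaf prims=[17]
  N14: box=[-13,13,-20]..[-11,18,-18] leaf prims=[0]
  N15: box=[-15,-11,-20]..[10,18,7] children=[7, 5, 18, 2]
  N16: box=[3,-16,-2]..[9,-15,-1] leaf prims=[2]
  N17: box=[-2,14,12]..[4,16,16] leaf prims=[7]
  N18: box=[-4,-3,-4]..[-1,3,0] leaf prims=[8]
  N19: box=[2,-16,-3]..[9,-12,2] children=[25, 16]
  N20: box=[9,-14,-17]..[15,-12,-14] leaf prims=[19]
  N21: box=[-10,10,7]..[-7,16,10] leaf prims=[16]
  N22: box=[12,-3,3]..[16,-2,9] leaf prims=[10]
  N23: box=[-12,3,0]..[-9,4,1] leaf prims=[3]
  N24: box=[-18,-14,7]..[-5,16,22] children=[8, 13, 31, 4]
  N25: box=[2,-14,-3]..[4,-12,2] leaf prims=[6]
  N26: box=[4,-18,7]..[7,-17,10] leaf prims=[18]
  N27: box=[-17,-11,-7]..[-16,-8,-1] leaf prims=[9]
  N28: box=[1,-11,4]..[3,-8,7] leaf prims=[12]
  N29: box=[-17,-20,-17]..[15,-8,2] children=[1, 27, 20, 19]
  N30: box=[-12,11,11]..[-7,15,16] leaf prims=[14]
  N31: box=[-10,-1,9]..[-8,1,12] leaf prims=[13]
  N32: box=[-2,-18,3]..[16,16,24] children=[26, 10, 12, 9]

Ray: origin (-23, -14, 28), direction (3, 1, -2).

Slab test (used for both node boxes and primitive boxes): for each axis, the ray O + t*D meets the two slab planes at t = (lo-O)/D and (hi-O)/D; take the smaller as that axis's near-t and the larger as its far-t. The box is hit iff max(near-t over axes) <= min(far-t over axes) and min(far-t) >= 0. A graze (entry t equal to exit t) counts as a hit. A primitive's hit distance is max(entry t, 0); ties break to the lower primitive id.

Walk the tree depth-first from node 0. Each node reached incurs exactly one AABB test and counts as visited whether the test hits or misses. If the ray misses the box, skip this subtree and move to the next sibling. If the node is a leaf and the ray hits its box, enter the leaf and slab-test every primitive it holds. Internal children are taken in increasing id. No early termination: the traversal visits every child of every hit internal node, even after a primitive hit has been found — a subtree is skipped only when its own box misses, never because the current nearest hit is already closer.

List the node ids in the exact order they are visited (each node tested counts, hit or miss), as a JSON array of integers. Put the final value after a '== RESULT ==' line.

Traverse from the root:
N0 x:[5/3,13] y:[-6,32] z:[2,24] -> hit [2,13], descend [15, 24, 29, 32]
  N15 x:[8/3,11] y:[3,32] z:[21/2,24] -> hit [21/2,11], descend [2, 5, 7, 18]
    N2 x:[10/3,14/3] y:[17,32] z:[27/2,24] -> miss, prune
    N5 x:[8,11] y:[3,9] z:[21/2,12] -> miss, prune
    N7 x:[8/3,3] y:[5,6] z:[33/2,39/2] -> miss, prune
    N18 x:[19/3,22/3] y:[11,17] z:[14,16] -> miss, prune
  N24 x:[5/3,6] y:[0,30] z:[3,21/2] -> hit [3,6], descend [4, 8, 13, 31]
    N4 x:[11/3,16/3] y:[24,30] z:[6,21/2] -> miss, prune
    N8 x:[17/3,6] y:[1,6] z:[8,21/2] -> miss, prune
    N13 x:[5/3,11/3] y:[0,2] z:[3,5] -> miss, prune
    N31 x:[13/3,5] y:[13,15] z:[8,19/2] -> miss, prune
  N29 x:[2,38/3] y:[-6,6] z:[13,45/2] -> miss, prune
  N32 x:[7,13] y:[-4,30] z:[2,25/2] -> hit [7,25/2], descend [9, 10, 12, 26]
    N9 x:[7,12] y:[26,30] z:[3,8] -> miss, prune
    N10 x:[25/3,13] y:[11,13] z:[9/2,25/2] -> hit [11,25/2], descend [11, 22]
      N11 x:[25/3,9] y:[11,13] z:[9/2,6] -> miss, prune
      N22 x:[35/3,13] y:[11,12] z:[19/2,25/2] -> hit [35/3,12] leaf, test {P10@t=35/3}
    N12 x:[25/3,26/3] y:[12,18] z:[2,5] -> miss, prune
    N26 x:[9,10] y:[-4,-3] z:[9,21/2] -> miss, prune

Summary -> nodes [0, 15, 2, 5, 7, 18, 24, 4, 8, 13, 31, 29, 32, 9, 10, 11, 22, 12, 26]; box-tests=19; leaf-entries=1; first=P10

== RESULT ==
[0, 15, 2, 5, 7, 18, 24, 4, 8, 13, 31, 29, 32, 9, 10, 11, 22, 12, 26]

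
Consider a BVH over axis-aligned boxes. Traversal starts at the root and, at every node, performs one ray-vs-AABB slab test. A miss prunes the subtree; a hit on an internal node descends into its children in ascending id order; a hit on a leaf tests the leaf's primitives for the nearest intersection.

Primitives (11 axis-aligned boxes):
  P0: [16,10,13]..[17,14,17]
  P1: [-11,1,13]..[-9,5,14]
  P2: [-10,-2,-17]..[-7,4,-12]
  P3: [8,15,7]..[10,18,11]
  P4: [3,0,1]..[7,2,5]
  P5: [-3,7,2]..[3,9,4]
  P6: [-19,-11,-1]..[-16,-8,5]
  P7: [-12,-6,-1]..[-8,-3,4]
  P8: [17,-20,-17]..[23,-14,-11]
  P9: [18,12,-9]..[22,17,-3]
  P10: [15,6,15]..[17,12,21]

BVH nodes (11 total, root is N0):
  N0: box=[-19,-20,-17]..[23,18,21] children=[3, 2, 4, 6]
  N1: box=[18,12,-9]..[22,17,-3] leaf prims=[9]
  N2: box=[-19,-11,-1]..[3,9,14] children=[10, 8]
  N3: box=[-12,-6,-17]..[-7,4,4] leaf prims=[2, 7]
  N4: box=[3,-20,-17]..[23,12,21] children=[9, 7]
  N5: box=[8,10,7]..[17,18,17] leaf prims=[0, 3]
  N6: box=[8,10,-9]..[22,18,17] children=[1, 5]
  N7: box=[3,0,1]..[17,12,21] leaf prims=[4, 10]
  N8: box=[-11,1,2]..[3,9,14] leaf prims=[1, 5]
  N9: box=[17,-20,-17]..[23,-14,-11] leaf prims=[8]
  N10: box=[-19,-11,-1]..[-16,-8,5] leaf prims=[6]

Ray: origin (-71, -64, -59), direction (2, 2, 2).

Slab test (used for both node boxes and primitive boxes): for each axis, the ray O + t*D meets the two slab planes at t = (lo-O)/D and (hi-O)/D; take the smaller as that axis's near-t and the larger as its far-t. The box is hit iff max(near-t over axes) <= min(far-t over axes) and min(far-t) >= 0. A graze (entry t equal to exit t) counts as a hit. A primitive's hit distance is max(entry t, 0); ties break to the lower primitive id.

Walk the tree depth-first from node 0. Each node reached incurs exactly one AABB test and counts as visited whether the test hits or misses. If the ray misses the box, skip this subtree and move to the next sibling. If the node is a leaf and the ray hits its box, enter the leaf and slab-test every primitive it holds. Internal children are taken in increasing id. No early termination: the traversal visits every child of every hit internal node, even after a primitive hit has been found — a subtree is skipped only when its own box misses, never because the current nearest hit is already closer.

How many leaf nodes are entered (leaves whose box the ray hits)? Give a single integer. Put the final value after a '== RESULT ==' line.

Trace the traversal:
N0 x:[26,47] y:[22,41] z:[21,40] -> hit [26,40], descend [2, 3, 4, 6]
  N2 x:[26,37] y:[53/2,73/2] z:[29,73/2] -> hit [29,73/2], descend [8, 10]
    N8 x:[30,37] y:[65/2,73/2] z:[61/2,73/2] -> hit [65/2,73/2] leaf, test {P1(miss), P5(miss)}
    N10 x:[26,55/2] y:[53/2,28] z:[29,32] -> miss, prune
  N3 x:[59/2,32] y:[29,34] z:[21,63/2] -> hit [59/2,63/2] leaf, test {P2(miss), P7@t=59/2}
  N4 x:[37,47] y:[22,38] z:[21,40] -> hit [37,38], descend [7, 9]
    N7 x:[37,44] y:[32,38] z:[30,40] -> hit [37,38] leaf, test {P4(miss), P10(miss)}
    N9 x:[44,47] y:[22,25] z:[21,24] -> miss, prune
  N6 x:[79/2,93/2] y:[37,41] z:[25,38] -> miss, prune

Summary -> nodes [0, 2, 8, 10, 3, 4, 7, 9, 6]; box-tests=9; leaf-entries=3; first=P7

== RESULT ==
3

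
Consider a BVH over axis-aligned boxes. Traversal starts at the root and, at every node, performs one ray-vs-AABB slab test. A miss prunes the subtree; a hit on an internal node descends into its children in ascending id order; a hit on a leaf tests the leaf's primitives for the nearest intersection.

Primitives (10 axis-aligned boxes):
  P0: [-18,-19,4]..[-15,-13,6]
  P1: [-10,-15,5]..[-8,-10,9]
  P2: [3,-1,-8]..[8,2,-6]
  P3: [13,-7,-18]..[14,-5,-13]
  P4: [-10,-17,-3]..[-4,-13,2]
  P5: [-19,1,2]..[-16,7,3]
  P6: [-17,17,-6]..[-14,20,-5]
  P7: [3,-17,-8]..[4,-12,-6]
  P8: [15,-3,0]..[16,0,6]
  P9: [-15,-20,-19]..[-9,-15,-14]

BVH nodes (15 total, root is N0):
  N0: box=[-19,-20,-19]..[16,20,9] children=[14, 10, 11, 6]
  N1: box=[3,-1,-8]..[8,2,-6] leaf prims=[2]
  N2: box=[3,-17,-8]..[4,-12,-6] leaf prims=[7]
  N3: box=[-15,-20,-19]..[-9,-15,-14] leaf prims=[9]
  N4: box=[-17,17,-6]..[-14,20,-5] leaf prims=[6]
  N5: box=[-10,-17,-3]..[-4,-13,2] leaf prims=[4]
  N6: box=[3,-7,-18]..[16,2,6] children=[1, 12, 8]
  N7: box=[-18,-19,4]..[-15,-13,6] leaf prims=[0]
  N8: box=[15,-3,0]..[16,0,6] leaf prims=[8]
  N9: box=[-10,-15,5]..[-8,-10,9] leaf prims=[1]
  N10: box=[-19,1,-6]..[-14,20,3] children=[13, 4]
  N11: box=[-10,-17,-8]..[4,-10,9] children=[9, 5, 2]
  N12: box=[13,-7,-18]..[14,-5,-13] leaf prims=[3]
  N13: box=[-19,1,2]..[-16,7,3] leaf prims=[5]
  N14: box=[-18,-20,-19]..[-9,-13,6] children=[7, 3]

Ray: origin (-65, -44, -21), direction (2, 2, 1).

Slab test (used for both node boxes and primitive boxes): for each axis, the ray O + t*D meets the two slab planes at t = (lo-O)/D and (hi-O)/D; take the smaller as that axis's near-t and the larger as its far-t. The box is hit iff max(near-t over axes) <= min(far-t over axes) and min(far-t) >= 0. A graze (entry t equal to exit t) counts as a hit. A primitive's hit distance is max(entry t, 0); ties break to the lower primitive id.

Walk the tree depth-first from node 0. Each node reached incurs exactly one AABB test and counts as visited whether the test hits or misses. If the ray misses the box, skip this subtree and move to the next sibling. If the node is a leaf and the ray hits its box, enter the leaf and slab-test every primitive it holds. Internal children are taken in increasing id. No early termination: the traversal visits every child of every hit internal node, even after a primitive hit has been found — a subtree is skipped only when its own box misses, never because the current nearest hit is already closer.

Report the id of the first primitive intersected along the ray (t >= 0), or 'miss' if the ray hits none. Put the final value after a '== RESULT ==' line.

Walk:
N0 x:[23,81/2] y:[12,32] z:[2,30] -> hit [23,30], descend [6, 10, 11, 14]
  N6 x:[34,81/2] y:[37/2,23] z:[3,27] -> miss, prune
  N10 x:[23,51/2] y:[45/2,32] z:[15,24] -> hit [23,24], descend [4, 13]
    N4 x:[24,51/2] y:[61/2,32] z:[15,16] -> miss, prune
    N13 x:[23,49/2] y:[45/2,51/2] z:[23,24] -> hit [23,24] leaf, test {P5@t=23}
  N11 x:[55/2,69/2] y:[27/2,17] z:[13,30] -> miss, prune
  N14 x:[47/2,28] y:[12,31/2] z:[2,27] -> miss, prune

order=[0, 6, 10, 4, 13, 11, 14]  |boxes|=7  |leaves|=1  hit=P5

== RESULT ==
5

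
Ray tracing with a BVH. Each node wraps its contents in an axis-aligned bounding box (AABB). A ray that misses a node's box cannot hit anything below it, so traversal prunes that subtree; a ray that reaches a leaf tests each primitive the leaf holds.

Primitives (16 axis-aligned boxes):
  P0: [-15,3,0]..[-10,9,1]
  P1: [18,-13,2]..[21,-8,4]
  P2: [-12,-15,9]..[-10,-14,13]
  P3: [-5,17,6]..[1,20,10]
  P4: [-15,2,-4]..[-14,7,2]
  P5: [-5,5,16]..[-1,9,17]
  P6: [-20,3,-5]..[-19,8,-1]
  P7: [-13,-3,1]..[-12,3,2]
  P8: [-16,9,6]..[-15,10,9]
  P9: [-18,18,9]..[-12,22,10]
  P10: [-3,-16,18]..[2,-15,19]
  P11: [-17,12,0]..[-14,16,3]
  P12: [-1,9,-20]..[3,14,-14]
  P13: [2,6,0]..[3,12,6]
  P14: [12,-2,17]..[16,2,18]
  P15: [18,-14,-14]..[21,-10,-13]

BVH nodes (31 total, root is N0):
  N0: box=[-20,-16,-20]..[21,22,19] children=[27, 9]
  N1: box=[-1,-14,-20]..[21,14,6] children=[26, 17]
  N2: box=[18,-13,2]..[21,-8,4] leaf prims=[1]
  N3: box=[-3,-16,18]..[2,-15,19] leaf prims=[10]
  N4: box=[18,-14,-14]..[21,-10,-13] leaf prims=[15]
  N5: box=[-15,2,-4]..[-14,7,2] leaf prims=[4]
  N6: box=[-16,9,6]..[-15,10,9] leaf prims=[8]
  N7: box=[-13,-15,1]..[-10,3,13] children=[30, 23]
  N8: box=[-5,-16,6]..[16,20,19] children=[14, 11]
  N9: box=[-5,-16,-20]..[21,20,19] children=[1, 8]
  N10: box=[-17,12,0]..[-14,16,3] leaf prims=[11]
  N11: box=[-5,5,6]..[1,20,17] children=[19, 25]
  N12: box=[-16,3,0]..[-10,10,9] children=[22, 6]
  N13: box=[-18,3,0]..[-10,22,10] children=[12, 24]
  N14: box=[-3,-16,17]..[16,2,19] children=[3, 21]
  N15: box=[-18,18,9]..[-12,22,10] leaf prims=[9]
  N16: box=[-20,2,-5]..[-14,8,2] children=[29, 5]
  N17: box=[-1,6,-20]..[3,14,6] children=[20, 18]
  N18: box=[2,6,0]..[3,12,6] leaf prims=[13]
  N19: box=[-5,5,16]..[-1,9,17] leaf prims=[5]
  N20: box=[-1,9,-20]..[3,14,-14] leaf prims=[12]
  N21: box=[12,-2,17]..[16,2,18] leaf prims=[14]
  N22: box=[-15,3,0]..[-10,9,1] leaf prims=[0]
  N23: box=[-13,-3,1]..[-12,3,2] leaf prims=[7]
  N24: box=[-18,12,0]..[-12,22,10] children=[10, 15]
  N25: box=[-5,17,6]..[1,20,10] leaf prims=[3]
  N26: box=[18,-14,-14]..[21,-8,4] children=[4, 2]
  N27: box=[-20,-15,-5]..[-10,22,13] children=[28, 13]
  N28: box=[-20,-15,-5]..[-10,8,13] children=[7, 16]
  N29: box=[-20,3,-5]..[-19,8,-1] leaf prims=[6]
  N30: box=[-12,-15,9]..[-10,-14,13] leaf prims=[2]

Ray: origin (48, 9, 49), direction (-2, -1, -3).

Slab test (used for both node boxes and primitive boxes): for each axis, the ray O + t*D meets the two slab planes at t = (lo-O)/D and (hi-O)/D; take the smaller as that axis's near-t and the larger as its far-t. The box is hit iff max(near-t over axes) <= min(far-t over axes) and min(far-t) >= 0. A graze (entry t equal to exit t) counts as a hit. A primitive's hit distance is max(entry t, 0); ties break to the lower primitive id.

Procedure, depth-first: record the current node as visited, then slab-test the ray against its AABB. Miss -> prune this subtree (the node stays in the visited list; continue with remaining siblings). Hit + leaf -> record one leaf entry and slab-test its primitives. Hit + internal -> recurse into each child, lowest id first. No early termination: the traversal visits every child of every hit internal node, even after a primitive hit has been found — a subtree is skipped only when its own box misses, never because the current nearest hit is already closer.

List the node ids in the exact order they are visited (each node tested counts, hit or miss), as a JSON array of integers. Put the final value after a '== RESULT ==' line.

Traverse from the root:
N0 x:[27/2,34] y:[-13,25] z:[10,23] -> hit [27/2,23], descend [9, 27]
  N9 x:[27/2,53/2] y:[-11,25] z:[10,23] -> hit [27/2,23], descend [1, 8]
    N1 x:[27/2,49/2] y:[-5,23] z:[43/3,23] -> hit [43/3,23], descend [17, 26]
      N17 x:[45/2,49/2] y:[-5,3] z:[43/3,23] -> miss, prune
      N26 x:[27/2,15] y:[17,23] z:[15,21] -> miss, prune
    N8 x:[16,53/2] y:[-11,25] z:[10,43/3] -> miss, prune
  N27 x:[29,34] y:[-13,24] z:[12,18] -> miss, prune

7 AABB tests over nodes [0, 9, 1, 17, 26, 8, 27]; 0 leaves entered; closest miss.

== RESULT ==
[0, 9, 1, 17, 26, 8, 27]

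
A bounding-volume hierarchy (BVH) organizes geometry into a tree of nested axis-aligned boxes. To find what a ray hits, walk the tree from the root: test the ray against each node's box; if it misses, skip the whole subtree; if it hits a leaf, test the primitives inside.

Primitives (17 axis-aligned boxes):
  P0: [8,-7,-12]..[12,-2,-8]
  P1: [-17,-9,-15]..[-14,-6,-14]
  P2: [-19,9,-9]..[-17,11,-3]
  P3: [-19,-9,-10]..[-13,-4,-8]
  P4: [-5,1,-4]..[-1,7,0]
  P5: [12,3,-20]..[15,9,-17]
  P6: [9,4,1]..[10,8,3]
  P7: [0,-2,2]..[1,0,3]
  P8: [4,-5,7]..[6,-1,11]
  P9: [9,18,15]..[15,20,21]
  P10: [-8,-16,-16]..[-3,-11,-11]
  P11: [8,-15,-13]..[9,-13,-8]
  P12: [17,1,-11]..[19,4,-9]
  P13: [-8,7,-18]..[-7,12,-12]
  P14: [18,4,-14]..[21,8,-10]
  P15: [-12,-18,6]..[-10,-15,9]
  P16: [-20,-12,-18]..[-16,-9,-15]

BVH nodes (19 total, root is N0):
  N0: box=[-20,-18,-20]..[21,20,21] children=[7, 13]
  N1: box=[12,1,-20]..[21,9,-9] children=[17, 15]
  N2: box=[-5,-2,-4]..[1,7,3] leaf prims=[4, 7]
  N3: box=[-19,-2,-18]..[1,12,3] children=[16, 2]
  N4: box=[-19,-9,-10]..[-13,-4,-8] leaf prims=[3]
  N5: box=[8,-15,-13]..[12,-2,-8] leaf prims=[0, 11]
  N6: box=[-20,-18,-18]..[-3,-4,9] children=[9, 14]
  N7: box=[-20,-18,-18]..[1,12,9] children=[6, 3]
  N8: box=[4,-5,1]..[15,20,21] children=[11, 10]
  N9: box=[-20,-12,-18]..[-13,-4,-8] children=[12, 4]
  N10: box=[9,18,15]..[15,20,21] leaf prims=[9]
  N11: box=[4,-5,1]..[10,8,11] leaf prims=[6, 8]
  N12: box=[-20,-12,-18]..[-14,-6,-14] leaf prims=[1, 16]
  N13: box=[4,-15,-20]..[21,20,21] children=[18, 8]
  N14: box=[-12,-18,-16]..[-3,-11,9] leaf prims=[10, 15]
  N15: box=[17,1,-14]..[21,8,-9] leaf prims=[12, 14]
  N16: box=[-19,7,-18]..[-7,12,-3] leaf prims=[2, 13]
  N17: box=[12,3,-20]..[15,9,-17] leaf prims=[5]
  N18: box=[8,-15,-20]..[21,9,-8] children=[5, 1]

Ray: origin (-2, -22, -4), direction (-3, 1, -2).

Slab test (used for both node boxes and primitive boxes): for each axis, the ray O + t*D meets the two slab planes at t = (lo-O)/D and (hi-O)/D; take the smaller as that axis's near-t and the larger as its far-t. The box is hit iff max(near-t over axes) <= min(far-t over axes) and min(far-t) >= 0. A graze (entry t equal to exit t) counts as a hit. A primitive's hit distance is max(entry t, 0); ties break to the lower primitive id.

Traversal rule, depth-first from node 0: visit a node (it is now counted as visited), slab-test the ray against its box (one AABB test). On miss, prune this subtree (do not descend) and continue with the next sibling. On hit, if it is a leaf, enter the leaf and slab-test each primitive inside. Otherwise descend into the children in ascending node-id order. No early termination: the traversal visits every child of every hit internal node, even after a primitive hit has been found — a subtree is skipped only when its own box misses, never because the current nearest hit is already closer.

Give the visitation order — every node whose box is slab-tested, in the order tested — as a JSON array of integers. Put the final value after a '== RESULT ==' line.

Trace the traversal:
N0 x:[-23/3,6] y:[4,42] z:[-25/2,8] -> hit [4,6], descend [7, 13]
  N7 x:[-1,6] y:[4,34] z:[-13/2,7] -> hit [4,6], descend [3, 6]
    N3 x:[-1,17/3] y:[20,34] z:[-7/2,7] -> miss, prune
    N6 x:[1/3,6] y:[4,18] z:[-13/2,7] -> hit [4,6], descend [9, 14]
      N9 x:[11/3,6] y:[10,18] z:[2,7] -> miss, prune
      N14 x:[1/3,10/3] y:[4,11] z:[-13/2,6] -> miss, prune
  N13 x:[-23/3,-2] y:[7,42] z:[-25/2,8] -> miss, prune

7 AABB tests over nodes [0, 7, 3, 6, 9, 14, 13]; 0 leaves entered; closest miss.

== RESULT ==
[0, 7, 3, 6, 9, 14, 13]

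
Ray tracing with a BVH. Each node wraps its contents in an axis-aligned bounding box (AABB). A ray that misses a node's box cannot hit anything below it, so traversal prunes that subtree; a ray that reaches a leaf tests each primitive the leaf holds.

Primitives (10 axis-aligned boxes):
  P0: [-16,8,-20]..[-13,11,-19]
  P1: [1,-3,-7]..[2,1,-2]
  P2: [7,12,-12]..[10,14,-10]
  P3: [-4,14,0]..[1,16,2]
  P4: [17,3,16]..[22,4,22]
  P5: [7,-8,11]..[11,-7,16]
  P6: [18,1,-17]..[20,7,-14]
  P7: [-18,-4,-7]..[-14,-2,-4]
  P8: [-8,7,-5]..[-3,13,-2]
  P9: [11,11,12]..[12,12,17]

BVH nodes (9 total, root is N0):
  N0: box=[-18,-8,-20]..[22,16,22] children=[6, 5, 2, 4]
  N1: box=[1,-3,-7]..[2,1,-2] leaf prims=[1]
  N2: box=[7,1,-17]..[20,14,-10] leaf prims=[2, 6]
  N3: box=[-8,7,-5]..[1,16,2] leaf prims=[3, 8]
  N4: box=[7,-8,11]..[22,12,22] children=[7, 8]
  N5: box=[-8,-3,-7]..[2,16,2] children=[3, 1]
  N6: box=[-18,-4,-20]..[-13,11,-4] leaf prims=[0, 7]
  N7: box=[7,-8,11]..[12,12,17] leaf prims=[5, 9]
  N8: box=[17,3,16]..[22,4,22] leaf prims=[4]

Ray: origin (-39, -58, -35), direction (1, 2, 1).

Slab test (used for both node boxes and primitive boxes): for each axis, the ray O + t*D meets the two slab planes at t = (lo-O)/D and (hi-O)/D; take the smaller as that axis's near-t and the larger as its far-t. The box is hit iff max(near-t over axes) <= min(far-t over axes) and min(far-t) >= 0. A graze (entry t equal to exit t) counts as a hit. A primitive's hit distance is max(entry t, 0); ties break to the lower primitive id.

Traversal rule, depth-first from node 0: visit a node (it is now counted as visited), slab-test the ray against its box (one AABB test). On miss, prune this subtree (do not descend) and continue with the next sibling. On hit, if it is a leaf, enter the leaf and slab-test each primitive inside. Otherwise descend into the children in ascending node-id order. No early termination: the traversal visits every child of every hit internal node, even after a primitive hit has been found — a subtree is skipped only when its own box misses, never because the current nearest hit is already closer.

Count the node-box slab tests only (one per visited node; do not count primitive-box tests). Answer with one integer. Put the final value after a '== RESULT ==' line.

Walk:
N0 x:[21,61] y:[25,37] z:[15,57] -> hit [25,37], descend [2, 4, 5, 6]
  N2 x:[46,59] y:[59/2,36] z:[18,25] -> miss, prune
  N4 x:[46,61] y:[25,35] z:[46,57] -> miss, prune
  N5 x:[31,41] y:[55/2,37] z:[28,37] -> hit [31,37], descend [1, 3]
    N1 x:[40,41] y:[55/2,59/2] z:[28,33] -> miss, prune
    N3 x:[31,40] y:[65/2,37] z:[30,37] -> hit [65/2,37] leaf, test {P3@t=36, P8@t=65/2}
  N6 x:[21,26] y:[27,69/2] z:[15,31] -> miss, prune

Visited [0, 2, 4, 5, 1, 3, 6]. Tests: 7 box, 1 leaf. Nearest: P8.

== RESULT ==
7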